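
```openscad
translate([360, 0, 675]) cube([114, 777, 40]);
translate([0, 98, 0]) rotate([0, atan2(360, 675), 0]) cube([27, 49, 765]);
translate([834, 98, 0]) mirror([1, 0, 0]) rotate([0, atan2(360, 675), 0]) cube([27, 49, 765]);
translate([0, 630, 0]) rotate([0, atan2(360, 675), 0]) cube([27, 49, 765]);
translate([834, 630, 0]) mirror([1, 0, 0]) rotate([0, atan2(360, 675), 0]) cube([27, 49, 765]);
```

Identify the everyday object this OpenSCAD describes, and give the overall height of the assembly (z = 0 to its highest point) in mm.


A sawhorse. The overall height is 715 mm.

A beam across two mirrored pairs of raked legs — a sawhorse. The beam's underside is at z = 675 (matching the legs' vertical rise in atan2(360, 675)) and the beam is 40 mm tall, so its top is at 675 + 40 = 715 mm. The raked legs top out at the beam's underside, so that is the highest point.


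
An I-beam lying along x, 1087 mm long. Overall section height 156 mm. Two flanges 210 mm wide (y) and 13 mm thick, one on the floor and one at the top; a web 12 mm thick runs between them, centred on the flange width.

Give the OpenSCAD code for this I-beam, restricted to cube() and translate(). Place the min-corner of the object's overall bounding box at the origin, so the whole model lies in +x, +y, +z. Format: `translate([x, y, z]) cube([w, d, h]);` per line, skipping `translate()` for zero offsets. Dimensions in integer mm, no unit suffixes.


cube([1087, 210, 13]);
translate([0, 99, 13]) cube([1087, 12, 130]);
translate([0, 0, 143]) cube([1087, 210, 13]);


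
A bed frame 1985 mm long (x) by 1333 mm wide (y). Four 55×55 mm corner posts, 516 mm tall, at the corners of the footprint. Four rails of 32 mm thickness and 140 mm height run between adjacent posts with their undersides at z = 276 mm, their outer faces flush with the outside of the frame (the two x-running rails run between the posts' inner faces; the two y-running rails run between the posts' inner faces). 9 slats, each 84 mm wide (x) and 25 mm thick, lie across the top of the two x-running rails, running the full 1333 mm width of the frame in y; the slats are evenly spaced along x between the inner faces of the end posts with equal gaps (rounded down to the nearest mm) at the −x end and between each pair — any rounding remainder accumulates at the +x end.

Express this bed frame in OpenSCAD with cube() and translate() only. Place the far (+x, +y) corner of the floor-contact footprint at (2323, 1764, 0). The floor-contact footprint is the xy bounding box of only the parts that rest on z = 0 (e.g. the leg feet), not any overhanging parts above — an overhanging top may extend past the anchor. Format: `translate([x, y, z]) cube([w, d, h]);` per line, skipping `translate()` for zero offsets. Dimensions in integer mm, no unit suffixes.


// slat z = rail_z + rail_h = 276 + 140 = 416
// slat gap = ⌊(1875 − 9·84) / 10⌋ = 111
translate([338, 431, 0]) cube([55, 55, 516]);
translate([338, 1709, 0]) cube([55, 55, 516]);
translate([2268, 431, 0]) cube([55, 55, 516]);
translate([2268, 1709, 0]) cube([55, 55, 516]);
translate([393, 431, 276]) cube([1875, 32, 140]);
translate([393, 1732, 276]) cube([1875, 32, 140]);
translate([338, 486, 276]) cube([32, 1223, 140]);
translate([2291, 486, 276]) cube([32, 1223, 140]);
translate([504, 431, 416]) cube([84, 1333, 25]);
translate([699, 431, 416]) cube([84, 1333, 25]);
translate([894, 431, 416]) cube([84, 1333, 25]);
translate([1089, 431, 416]) cube([84, 1333, 25]);
translate([1284, 431, 416]) cube([84, 1333, 25]);
translate([1479, 431, 416]) cube([84, 1333, 25]);
translate([1674, 431, 416]) cube([84, 1333, 25]);
translate([1869, 431, 416]) cube([84, 1333, 25]);
translate([2064, 431, 416]) cube([84, 1333, 25]);


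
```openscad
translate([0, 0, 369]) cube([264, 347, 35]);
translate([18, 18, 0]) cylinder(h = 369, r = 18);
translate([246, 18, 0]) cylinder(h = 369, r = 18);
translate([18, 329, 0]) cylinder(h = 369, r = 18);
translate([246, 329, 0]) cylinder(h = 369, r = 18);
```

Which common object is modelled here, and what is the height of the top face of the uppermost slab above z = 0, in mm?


A stool. The seat height is 404 mm.

A 264×347×35 slab at z = 369 on four corner cylinders — a stool. The seat top is 369 + 35 = 404 mm.


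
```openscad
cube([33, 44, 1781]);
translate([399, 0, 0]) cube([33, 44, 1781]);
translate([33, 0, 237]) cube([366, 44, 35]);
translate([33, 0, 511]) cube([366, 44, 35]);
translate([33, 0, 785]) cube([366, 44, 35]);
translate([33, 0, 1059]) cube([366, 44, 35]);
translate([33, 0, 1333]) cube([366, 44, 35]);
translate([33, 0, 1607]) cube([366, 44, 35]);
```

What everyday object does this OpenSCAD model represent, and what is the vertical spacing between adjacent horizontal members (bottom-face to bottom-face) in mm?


A ladder. The rung spacing is 274 mm.

Two tall 33×44 posts with 6 short bars between them — a ladder. Adjacent rungs sit at z = 237 and z = 511, so the spacing is 511 − 237 = 274 mm.


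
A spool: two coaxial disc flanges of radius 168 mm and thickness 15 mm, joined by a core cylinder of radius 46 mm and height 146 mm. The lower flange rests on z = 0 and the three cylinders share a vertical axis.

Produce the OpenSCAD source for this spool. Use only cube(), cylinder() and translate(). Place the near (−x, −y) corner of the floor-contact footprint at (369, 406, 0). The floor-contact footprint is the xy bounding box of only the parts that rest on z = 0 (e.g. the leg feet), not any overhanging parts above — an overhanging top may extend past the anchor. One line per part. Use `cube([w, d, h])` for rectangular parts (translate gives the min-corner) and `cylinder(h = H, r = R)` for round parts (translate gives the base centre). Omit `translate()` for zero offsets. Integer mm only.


translate([537, 574, 0]) cylinder(h = 15, r = 168);
translate([537, 574, 15]) cylinder(h = 146, r = 46);
translate([537, 574, 161]) cylinder(h = 15, r = 168);


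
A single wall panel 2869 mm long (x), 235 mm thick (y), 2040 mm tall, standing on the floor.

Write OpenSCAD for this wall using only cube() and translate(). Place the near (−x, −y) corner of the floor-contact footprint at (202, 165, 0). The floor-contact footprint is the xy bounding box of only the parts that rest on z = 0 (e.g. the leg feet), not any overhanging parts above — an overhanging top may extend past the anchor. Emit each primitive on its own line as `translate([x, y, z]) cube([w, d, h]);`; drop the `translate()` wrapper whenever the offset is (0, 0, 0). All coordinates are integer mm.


translate([202, 165, 0]) cube([2869, 235, 2040]);


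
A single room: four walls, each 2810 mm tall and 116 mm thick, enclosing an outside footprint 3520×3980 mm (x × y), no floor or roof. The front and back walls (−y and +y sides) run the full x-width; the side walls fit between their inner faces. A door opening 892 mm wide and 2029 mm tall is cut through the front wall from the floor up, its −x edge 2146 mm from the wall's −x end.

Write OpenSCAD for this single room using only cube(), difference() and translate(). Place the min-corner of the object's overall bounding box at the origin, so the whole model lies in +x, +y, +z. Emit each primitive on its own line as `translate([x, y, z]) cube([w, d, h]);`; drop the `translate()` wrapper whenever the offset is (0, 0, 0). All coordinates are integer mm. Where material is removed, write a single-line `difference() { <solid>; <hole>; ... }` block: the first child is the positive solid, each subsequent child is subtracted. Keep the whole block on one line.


difference() { cube([3520, 116, 2810]); translate([2146, 0, 0]) cube([892, 116, 2029]); }
translate([0, 3864, 0]) cube([3520, 116, 2810]);
translate([0, 116, 0]) cube([116, 3748, 2810]);
translate([3404, 116, 0]) cube([116, 3748, 2810]);


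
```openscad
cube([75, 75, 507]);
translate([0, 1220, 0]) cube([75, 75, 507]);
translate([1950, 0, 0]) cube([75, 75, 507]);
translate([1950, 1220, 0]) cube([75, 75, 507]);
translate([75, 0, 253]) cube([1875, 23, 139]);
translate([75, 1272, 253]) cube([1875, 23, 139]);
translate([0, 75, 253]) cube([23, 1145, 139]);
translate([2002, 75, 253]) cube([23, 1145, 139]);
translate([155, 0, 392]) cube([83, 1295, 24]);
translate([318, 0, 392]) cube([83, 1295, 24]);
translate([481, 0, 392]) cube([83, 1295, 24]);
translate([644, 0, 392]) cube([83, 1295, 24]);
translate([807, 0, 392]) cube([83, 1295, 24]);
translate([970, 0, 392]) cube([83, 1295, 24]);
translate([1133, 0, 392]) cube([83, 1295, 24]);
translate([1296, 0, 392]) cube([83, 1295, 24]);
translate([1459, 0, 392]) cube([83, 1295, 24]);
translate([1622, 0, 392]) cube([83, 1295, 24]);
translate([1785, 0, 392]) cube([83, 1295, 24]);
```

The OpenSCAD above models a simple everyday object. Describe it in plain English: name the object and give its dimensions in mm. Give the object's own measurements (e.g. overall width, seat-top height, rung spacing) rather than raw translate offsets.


A bed frame 2025 mm long (x) by 1295 mm wide (y). Four 75×75 mm corner posts, 507 mm tall, at the corners of the footprint. Four rails of 23 mm thickness and 139 mm height run between adjacent posts with their undersides at z = 253 mm, their outer faces flush with the outside of the frame (the two x-running rails run between the posts' inner faces; the two y-running rails run between the posts' inner faces). 11 slats, each 83 mm wide (x) and 24 mm thick, lie across the top of the two x-running rails, running the full 1295 mm width of the frame in y; along x they sit between the end posts with a 80 mm gap after the −x posts and between neighbouring slats, leaving 82 mm before the +x posts.


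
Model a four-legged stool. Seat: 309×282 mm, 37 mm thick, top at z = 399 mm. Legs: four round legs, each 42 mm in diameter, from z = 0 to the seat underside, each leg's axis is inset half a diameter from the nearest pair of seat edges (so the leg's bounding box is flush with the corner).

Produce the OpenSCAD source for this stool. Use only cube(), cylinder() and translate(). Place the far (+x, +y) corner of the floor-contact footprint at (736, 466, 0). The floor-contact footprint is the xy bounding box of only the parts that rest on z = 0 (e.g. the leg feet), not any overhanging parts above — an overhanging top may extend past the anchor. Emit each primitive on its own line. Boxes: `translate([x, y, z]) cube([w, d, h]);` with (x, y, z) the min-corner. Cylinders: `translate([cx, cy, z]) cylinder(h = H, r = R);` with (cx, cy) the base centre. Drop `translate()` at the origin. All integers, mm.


// leg_h = 399 - 37 = 362
translate([427, 184, 362]) cube([309, 282, 37]);
translate([448, 205, 0]) cylinder(h = 362, r = 21);
translate([715, 205, 0]) cylinder(h = 362, r = 21);
translate([448, 445, 0]) cylinder(h = 362, r = 21);
translate([715, 445, 0]) cylinder(h = 362, r = 21);


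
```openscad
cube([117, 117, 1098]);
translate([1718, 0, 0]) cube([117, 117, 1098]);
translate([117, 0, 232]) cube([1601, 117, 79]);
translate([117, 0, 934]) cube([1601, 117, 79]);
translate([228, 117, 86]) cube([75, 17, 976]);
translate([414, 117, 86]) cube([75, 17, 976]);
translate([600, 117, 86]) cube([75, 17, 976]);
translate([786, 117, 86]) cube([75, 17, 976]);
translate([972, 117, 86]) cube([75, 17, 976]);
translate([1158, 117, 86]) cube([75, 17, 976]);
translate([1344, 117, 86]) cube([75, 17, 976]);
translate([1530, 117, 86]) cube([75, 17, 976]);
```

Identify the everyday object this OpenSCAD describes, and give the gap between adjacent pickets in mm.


A fence section. The picket gap is 111 mm.

Two posts, two rails, 8 pickets — a fence section. Span 1601 mm holds 8 pickets of 75 mm with 9 equal gaps: ⌊(1601 − 8·75) / 9⌋ = 111 mm.


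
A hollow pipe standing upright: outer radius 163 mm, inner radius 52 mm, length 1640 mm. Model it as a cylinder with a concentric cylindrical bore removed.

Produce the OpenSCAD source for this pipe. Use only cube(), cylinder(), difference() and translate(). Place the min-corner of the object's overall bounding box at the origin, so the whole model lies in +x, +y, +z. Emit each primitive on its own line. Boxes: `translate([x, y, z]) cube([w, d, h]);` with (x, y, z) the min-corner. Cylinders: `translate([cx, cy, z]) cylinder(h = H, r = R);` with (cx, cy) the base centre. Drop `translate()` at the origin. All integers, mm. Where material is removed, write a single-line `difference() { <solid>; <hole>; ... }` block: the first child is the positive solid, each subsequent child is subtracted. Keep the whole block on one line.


difference() { translate([163, 163, 0]) cylinder(h = 1640, r = 163); translate([163, 163, 0]) cylinder(h = 1640, r = 52); }


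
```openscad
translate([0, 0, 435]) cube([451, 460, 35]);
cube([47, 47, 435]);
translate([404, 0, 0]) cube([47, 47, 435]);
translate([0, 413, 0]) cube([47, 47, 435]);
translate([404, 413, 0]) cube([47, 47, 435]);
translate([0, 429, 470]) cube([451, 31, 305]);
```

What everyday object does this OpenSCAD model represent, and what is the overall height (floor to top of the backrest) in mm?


A chair. The overall height is 775 mm.

A slab on four corner posts with a tall panel at the back — a chair. The seat slab sits at z = 435 with thickness 35, and the 305 mm backrest starts at the seat top, so the overall height is 435 + 35 + 305 = 775 mm.


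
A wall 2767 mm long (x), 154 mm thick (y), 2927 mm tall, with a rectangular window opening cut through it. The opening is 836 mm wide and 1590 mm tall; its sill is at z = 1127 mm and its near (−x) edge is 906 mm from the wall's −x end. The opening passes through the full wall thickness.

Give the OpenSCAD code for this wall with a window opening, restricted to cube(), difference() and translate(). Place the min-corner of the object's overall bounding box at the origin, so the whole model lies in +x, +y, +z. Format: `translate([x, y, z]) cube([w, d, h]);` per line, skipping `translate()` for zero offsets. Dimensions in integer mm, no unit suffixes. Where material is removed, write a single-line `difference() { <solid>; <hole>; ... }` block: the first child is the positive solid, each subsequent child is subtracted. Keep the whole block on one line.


difference() { cube([2767, 154, 2927]); translate([906, 0, 1127]) cube([836, 154, 1590]); }


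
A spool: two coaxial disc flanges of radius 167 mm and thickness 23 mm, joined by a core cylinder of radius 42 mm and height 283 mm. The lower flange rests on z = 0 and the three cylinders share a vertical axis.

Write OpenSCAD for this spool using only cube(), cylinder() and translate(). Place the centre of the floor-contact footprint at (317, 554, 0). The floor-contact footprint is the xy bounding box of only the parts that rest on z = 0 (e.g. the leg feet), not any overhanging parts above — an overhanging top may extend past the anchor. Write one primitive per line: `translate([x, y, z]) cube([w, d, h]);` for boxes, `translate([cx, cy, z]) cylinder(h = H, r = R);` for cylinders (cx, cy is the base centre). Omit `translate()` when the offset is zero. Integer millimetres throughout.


translate([317, 554, 0]) cylinder(h = 23, r = 167);
translate([317, 554, 23]) cylinder(h = 283, r = 42);
translate([317, 554, 306]) cylinder(h = 23, r = 167);


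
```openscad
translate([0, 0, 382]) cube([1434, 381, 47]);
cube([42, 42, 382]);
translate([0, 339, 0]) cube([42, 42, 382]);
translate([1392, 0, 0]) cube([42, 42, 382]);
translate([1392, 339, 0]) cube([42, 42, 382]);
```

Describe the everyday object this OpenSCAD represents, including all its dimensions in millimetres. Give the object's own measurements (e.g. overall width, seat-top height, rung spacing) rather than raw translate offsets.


A long wooden bench with a 1434 mm (x) × 381 mm (y) seat, 47 mm thick, its top surface 429 mm above the floor. Four 42 mm square legs at the seat corners, flush with the edges, run from z = 0 to the seat underside.


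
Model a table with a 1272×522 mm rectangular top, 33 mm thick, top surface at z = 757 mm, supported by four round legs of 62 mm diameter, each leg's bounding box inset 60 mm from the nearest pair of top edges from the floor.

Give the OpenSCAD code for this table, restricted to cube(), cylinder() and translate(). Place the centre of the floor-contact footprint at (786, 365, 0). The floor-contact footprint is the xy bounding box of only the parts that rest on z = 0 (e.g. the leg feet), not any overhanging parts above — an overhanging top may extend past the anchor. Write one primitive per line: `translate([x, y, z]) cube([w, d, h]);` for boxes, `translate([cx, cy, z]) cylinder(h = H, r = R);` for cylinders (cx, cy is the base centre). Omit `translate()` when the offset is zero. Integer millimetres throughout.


translate([150, 104, 724]) cube([1272, 522, 33]);
translate([241, 195, 0]) cylinder(h = 724, r = 31);
translate([1331, 195, 0]) cylinder(h = 724, r = 31);
translate([241, 535, 0]) cylinder(h = 724, r = 31);
translate([1331, 535, 0]) cylinder(h = 724, r = 31);


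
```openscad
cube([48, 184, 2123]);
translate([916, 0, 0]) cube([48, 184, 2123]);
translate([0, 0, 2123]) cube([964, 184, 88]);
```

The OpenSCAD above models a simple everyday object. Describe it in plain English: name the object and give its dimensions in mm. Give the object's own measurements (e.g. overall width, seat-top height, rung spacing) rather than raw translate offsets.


A door frame. The clear opening is 868 mm wide and 2123 mm high. Two 48 mm wide jambs, 184 mm deep, stand either side of the opening from the floor to the top of the opening. A 88 mm thick head sits across the top of both jambs, spanning the full outside width of the frame.


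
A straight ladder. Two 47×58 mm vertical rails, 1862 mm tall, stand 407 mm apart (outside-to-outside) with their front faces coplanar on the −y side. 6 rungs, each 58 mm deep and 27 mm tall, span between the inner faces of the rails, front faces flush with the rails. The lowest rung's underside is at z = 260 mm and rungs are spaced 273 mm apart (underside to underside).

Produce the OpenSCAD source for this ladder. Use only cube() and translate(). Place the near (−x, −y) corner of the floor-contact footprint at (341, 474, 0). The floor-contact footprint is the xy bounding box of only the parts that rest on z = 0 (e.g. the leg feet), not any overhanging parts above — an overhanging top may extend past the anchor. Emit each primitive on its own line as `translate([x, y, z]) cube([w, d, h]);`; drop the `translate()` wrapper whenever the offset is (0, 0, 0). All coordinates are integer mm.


translate([341, 474, 0]) cube([47, 58, 1862]);
translate([701, 474, 0]) cube([47, 58, 1862]);
translate([388, 474, 260]) cube([313, 58, 27]);
translate([388, 474, 533]) cube([313, 58, 27]);
translate([388, 474, 806]) cube([313, 58, 27]);
translate([388, 474, 1079]) cube([313, 58, 27]);
translate([388, 474, 1352]) cube([313, 58, 27]);
translate([388, 474, 1625]) cube([313, 58, 27]);


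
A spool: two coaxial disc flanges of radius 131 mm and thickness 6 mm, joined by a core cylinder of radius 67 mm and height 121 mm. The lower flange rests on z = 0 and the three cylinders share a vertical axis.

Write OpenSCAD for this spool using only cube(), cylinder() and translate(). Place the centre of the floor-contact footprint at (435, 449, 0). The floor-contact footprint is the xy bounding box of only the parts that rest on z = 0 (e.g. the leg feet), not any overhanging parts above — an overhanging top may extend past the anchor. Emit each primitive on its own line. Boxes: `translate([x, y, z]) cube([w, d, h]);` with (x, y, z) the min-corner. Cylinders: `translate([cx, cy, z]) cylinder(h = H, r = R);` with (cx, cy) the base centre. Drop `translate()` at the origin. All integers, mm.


translate([435, 449, 0]) cylinder(h = 6, r = 131);
translate([435, 449, 6]) cylinder(h = 121, r = 67);
translate([435, 449, 127]) cylinder(h = 6, r = 131);


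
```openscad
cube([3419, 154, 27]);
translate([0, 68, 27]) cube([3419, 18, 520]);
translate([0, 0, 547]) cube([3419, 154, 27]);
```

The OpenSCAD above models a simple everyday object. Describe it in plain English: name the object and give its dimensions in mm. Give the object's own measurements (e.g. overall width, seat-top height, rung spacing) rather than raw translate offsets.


An I-beam lying along x, 3419 mm long. Overall section height 574 mm. Two flanges 154 mm wide (y) and 27 mm thick, one on the floor and one at the top; a web 18 mm thick runs between them, centred on the flange width.


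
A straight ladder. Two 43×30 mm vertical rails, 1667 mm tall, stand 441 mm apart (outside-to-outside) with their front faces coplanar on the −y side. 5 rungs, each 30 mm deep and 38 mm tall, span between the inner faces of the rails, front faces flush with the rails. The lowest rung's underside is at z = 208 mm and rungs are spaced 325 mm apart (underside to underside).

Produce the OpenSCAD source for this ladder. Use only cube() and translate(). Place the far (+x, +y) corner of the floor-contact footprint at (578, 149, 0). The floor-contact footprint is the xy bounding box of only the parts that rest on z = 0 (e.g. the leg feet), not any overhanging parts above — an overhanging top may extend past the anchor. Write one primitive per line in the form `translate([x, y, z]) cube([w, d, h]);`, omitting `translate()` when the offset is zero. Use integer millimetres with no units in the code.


translate([137, 119, 0]) cube([43, 30, 1667]);
translate([535, 119, 0]) cube([43, 30, 1667]);
translate([180, 119, 208]) cube([355, 30, 38]);
translate([180, 119, 533]) cube([355, 30, 38]);
translate([180, 119, 858]) cube([355, 30, 38]);
translate([180, 119, 1183]) cube([355, 30, 38]);
translate([180, 119, 1508]) cube([355, 30, 38]);


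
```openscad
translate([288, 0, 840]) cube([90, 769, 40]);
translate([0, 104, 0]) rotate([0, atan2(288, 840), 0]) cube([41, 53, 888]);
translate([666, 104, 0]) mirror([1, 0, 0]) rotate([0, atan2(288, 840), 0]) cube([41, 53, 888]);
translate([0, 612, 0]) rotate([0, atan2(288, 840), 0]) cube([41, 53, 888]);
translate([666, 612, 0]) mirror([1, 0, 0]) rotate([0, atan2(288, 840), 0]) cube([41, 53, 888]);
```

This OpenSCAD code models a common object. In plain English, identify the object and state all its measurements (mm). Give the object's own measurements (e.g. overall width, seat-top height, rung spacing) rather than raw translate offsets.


A sawhorse. A 90×769×40 mm beam (x, y, z) sits on two A-frame leg pairs. Each pair is two raked legs of 41×53 mm section (53 mm along y) splaying symmetrically in x. Each leg rises 840 mm vertically over 288 mm of horizontal reach and is 888 mm long along its own axis. Every leg's outer bottom edge rests on the floor and its outer top edge meets a bottom edge of the beam — the left legs (tilting toward +x) meet the beam's −x bottom edge, the right legs (their mirror images, tilting toward −x) meet its +x bottom edge — so the leg tops tuck under the beam, the beam's underside is 840 mm above the floor, and the feet are 666 mm apart outside-to-outside with the beam centred between them. The two leg pairs are set in 104 mm from either end of the beam.


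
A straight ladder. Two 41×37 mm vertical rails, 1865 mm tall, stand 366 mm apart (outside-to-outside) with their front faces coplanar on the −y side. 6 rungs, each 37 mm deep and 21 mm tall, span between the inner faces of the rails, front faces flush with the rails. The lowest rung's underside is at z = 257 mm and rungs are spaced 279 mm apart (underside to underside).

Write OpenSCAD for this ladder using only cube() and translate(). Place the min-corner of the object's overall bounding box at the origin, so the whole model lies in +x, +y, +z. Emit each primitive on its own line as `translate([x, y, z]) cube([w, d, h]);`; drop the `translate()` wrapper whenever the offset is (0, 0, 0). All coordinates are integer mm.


cube([41, 37, 1865]);
translate([325, 0, 0]) cube([41, 37, 1865]);
translate([41, 0, 257]) cube([284, 37, 21]);
translate([41, 0, 536]) cube([284, 37, 21]);
translate([41, 0, 815]) cube([284, 37, 21]);
translate([41, 0, 1094]) cube([284, 37, 21]);
translate([41, 0, 1373]) cube([284, 37, 21]);
translate([41, 0, 1652]) cube([284, 37, 21]);


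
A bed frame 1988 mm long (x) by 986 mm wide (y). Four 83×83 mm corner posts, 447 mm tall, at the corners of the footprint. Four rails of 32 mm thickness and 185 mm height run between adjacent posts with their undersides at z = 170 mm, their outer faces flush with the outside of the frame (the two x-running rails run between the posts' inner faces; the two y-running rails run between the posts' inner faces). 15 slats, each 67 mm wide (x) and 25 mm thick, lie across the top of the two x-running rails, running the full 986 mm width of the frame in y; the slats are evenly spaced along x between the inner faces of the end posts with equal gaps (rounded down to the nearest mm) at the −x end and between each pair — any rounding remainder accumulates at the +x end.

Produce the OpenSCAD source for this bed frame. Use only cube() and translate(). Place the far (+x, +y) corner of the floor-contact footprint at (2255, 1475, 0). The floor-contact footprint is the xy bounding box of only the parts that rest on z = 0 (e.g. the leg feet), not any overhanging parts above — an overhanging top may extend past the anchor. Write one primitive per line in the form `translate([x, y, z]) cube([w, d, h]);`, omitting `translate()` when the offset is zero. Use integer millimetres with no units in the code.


translate([267, 489, 0]) cube([83, 83, 447]);
translate([267, 1392, 0]) cube([83, 83, 447]);
translate([2172, 489, 0]) cube([83, 83, 447]);
translate([2172, 1392, 0]) cube([83, 83, 447]);
translate([350, 489, 170]) cube([1822, 32, 185]);
translate([350, 1443, 170]) cube([1822, 32, 185]);
translate([267, 572, 170]) cube([32, 820, 185]);
translate([2223, 572, 170]) cube([32, 820, 185]);
translate([401, 489, 355]) cube([67, 986, 25]);
translate([519, 489, 355]) cube([67, 986, 25]);
translate([637, 489, 355]) cube([67, 986, 25]);
translate([755, 489, 355]) cube([67, 986, 25]);
translate([873, 489, 355]) cube([67, 986, 25]);
translate([991, 489, 355]) cube([67, 986, 25]);
translate([1109, 489, 355]) cube([67, 986, 25]);
translate([1227, 489, 355]) cube([67, 986, 25]);
translate([1345, 489, 355]) cube([67, 986, 25]);
translate([1463, 489, 355]) cube([67, 986, 25]);
translate([1581, 489, 355]) cube([67, 986, 25]);
translate([1699, 489, 355]) cube([67, 986, 25]);
translate([1817, 489, 355]) cube([67, 986, 25]);
translate([1935, 489, 355]) cube([67, 986, 25]);
translate([2053, 489, 355]) cube([67, 986, 25]);


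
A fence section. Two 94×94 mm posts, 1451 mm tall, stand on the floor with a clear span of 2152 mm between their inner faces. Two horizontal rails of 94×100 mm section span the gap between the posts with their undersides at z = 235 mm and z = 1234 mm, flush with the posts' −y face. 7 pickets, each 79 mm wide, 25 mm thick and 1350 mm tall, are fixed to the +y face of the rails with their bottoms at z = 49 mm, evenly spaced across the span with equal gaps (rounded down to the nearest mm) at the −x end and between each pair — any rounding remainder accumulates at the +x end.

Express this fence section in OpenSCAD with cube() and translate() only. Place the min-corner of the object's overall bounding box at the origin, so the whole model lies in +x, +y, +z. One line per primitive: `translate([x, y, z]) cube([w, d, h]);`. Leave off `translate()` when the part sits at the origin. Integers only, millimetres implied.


cube([94, 94, 1451]);
translate([2246, 0, 0]) cube([94, 94, 1451]);
translate([94, 0, 235]) cube([2152, 94, 100]);
translate([94, 0, 1234]) cube([2152, 94, 100]);
translate([293, 94, 49]) cube([79, 25, 1350]);
translate([571, 94, 49]) cube([79, 25, 1350]);
translate([849, 94, 49]) cube([79, 25, 1350]);
translate([1127, 94, 49]) cube([79, 25, 1350]);
translate([1405, 94, 49]) cube([79, 25, 1350]);
translate([1683, 94, 49]) cube([79, 25, 1350]);
translate([1961, 94, 49]) cube([79, 25, 1350]);


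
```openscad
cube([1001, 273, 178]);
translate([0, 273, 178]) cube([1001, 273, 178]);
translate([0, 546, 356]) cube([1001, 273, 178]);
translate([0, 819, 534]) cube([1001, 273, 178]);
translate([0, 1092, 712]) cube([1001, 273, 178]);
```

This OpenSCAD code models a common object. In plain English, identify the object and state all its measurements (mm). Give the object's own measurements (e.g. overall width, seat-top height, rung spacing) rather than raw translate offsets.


A straight staircase of 5 solid steps. Each step is 1001 mm wide (x), 273 mm deep (y, the going) and 178 mm tall (the rise). The first step rests on the floor; each subsequent step sits one going further in +y and one rise higher in +z, directly behind and above the previous step with no overlap.


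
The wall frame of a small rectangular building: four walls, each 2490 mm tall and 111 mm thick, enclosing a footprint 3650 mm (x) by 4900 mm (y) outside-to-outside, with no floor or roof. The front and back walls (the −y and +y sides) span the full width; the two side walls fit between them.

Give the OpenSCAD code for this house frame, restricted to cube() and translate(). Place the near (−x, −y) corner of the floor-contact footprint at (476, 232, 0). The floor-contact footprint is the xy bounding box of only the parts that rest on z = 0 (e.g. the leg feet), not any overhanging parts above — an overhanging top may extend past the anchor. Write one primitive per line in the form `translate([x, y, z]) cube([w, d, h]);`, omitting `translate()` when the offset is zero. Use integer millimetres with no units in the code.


translate([476, 232, 0]) cube([3650, 111, 2490]);
translate([476, 5021, 0]) cube([3650, 111, 2490]);
translate([476, 343, 0]) cube([111, 4678, 2490]);
translate([4015, 343, 0]) cube([111, 4678, 2490]);


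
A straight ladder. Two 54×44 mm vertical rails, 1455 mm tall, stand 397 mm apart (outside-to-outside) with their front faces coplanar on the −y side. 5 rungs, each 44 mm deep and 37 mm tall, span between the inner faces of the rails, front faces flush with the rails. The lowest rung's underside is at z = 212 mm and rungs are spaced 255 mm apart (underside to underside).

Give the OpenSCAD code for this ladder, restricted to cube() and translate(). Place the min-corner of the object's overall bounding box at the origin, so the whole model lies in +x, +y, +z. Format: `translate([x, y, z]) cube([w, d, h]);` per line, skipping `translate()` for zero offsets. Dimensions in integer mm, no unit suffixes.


// rung span = 397 - 2*54 = 289
// rung[k] z = 212 + k*255
cube([54, 44, 1455]);
translate([343, 0, 0]) cube([54, 44, 1455]);
translate([54, 0, 212]) cube([289, 44, 37]);
translate([54, 0, 467]) cube([289, 44, 37]);
translate([54, 0, 722]) cube([289, 44, 37]);
translate([54, 0, 977]) cube([289, 44, 37]);
translate([54, 0, 1232]) cube([289, 44, 37]);


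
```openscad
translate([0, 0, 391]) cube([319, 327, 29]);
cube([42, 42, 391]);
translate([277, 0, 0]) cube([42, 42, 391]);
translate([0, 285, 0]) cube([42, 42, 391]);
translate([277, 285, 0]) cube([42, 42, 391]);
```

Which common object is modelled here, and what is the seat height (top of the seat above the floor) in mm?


A stool. The seat height is 420 mm.

A 319×327×29 slab at z = 391 on four corner posts — a stool. The seat top is 391 + 29 = 420 mm.


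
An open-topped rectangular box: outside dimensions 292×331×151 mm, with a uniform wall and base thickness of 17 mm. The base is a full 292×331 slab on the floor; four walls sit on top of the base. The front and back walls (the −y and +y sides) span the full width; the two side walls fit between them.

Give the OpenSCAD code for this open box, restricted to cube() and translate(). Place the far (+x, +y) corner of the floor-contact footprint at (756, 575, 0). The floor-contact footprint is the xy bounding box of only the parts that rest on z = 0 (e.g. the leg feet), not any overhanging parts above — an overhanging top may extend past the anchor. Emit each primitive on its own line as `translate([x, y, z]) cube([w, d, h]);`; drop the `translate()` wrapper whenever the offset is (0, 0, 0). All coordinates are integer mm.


translate([464, 244, 0]) cube([292, 331, 17]);
translate([464, 244, 17]) cube([292, 17, 134]);
translate([464, 558, 17]) cube([292, 17, 134]);
translate([464, 261, 17]) cube([17, 297, 134]);
translate([739, 261, 17]) cube([17, 297, 134]);


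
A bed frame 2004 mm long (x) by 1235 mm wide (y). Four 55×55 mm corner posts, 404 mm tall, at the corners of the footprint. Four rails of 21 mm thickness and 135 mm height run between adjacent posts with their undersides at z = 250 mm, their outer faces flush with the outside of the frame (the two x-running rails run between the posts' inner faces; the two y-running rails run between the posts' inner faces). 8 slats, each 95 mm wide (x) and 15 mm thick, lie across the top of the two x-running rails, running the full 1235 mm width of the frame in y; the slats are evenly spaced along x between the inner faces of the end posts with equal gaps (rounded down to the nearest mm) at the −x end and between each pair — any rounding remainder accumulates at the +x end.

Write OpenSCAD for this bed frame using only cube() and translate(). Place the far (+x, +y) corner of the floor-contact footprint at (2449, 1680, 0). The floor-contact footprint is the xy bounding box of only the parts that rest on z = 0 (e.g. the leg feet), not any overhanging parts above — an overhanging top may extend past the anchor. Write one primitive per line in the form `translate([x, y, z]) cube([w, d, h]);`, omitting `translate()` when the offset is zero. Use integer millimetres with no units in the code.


translate([445, 445, 0]) cube([55, 55, 404]);
translate([445, 1625, 0]) cube([55, 55, 404]);
translate([2394, 445, 0]) cube([55, 55, 404]);
translate([2394, 1625, 0]) cube([55, 55, 404]);
translate([500, 445, 250]) cube([1894, 21, 135]);
translate([500, 1659, 250]) cube([1894, 21, 135]);
translate([445, 500, 250]) cube([21, 1125, 135]);
translate([2428, 500, 250]) cube([21, 1125, 135]);
translate([626, 445, 385]) cube([95, 1235, 15]);
translate([847, 445, 385]) cube([95, 1235, 15]);
translate([1068, 445, 385]) cube([95, 1235, 15]);
translate([1289, 445, 385]) cube([95, 1235, 15]);
translate([1510, 445, 385]) cube([95, 1235, 15]);
translate([1731, 445, 385]) cube([95, 1235, 15]);
translate([1952, 445, 385]) cube([95, 1235, 15]);
translate([2173, 445, 385]) cube([95, 1235, 15]);


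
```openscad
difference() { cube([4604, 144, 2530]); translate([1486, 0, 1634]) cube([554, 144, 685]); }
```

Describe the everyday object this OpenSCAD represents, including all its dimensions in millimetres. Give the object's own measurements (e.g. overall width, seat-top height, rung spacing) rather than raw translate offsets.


A wall 4604 mm long (x), 144 mm thick (y), 2530 mm tall, with a rectangular window opening cut through it. The opening is 554 mm wide and 685 mm tall; its sill is at z = 1634 mm and its near (−x) edge is 1486 mm from the wall's −x end. The opening passes through the full wall thickness.


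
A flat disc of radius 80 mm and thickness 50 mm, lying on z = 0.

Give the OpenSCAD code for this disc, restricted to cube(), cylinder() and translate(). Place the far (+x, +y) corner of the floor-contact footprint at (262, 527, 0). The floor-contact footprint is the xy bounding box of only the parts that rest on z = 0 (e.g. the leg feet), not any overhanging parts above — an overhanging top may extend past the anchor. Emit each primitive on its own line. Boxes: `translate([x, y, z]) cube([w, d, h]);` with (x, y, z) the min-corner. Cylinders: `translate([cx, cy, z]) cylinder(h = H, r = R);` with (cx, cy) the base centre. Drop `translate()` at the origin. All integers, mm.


translate([182, 447, 0]) cylinder(h = 50, r = 80);


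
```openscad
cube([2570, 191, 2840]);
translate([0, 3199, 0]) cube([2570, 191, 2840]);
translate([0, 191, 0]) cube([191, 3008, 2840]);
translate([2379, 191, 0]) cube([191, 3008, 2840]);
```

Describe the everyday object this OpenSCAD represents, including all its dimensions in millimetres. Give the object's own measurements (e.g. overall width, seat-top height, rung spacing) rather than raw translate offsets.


The wall frame of a small rectangular building: four walls, each 2840 mm tall and 191 mm thick, enclosing a footprint 2570 mm (x) by 3390 mm (y) outside-to-outside, with no floor or roof. The front and back walls (the −y and +y sides) span the full width; the two side walls fit between them.


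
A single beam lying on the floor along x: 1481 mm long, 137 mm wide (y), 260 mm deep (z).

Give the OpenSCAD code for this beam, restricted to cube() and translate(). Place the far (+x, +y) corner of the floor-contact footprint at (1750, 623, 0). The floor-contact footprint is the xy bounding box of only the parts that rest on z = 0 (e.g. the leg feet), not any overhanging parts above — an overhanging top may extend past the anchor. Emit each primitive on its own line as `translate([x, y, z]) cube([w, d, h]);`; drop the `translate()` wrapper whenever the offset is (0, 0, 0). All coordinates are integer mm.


translate([269, 486, 0]) cube([1481, 137, 260]);


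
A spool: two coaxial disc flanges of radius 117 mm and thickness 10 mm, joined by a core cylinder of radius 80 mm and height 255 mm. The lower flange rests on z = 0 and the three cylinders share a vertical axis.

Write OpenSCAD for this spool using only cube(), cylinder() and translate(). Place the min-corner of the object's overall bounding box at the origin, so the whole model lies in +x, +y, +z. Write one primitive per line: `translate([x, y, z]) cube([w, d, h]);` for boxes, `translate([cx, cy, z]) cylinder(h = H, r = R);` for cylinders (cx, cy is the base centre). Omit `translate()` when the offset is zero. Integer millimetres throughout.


translate([117, 117, 0]) cylinder(h = 10, r = 117);
translate([117, 117, 10]) cylinder(h = 255, r = 80);
translate([117, 117, 265]) cylinder(h = 10, r = 117);


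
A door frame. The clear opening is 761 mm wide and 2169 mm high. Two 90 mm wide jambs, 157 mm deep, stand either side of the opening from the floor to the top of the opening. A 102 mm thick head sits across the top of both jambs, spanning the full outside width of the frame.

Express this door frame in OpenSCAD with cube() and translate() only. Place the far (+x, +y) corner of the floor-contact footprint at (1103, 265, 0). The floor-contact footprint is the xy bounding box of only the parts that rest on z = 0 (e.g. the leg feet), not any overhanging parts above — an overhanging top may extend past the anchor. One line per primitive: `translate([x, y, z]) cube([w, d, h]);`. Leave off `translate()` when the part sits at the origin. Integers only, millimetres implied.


translate([162, 108, 0]) cube([90, 157, 2169]);
translate([1013, 108, 0]) cube([90, 157, 2169]);
translate([162, 108, 2169]) cube([941, 157, 102]);


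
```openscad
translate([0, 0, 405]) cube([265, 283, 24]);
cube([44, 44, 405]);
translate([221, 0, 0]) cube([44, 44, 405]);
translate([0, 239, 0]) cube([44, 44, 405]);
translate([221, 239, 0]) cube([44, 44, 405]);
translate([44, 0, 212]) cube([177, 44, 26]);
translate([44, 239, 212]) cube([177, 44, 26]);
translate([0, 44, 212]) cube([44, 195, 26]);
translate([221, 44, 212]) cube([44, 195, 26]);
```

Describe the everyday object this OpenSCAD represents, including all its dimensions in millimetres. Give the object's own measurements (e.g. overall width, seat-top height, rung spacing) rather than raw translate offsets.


A simple wooden stool: a rectangular seat 265 mm (x) by 283 mm (y), 24 mm thick, top face at z = 429 mm, on four square legs, each 44×44 mm in cross-section. The legs rest on z = 0, each flush with a corner of the seat. Four stretchers, 44 mm wide and 26 mm tall, connect adjacent legs with their undersides at z = 212 mm, each running between the inner faces of the legs it joins and aligned with the legs' outer faces on the other axis.


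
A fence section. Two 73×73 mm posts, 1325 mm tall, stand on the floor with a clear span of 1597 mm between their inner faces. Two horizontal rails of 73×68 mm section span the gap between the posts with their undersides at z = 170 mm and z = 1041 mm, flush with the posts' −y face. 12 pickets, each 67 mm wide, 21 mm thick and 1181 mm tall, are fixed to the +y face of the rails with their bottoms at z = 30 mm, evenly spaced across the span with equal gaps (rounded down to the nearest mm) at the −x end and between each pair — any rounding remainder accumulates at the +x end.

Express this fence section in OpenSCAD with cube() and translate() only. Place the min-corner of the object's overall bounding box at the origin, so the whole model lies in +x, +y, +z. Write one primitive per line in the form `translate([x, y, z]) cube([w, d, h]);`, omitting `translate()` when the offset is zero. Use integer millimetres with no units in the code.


cube([73, 73, 1325]);
translate([1670, 0, 0]) cube([73, 73, 1325]);
translate([73, 0, 170]) cube([1597, 73, 68]);
translate([73, 0, 1041]) cube([1597, 73, 68]);
translate([134, 73, 30]) cube([67, 21, 1181]);
translate([262, 73, 30]) cube([67, 21, 1181]);
translate([390, 73, 30]) cube([67, 21, 1181]);
translate([518, 73, 30]) cube([67, 21, 1181]);
translate([646, 73, 30]) cube([67, 21, 1181]);
translate([774, 73, 30]) cube([67, 21, 1181]);
translate([902, 73, 30]) cube([67, 21, 1181]);
translate([1030, 73, 30]) cube([67, 21, 1181]);
translate([1158, 73, 30]) cube([67, 21, 1181]);
translate([1286, 73, 30]) cube([67, 21, 1181]);
translate([1414, 73, 30]) cube([67, 21, 1181]);
translate([1542, 73, 30]) cube([67, 21, 1181]);
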